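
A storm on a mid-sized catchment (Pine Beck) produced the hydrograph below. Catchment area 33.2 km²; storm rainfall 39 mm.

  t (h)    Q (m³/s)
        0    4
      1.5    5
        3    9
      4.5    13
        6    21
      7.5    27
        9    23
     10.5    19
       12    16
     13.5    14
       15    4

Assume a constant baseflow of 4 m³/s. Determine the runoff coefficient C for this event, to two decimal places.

C ≈ 0.46

ΣQ_DR = 111.0 m³/s; V = ΣQ_DR·Δt = 5.994 × 10^5 m³.
Runoff depth d = V / A = 18.05 mm.
C = d / P = 18.05 / 39 = 0.46.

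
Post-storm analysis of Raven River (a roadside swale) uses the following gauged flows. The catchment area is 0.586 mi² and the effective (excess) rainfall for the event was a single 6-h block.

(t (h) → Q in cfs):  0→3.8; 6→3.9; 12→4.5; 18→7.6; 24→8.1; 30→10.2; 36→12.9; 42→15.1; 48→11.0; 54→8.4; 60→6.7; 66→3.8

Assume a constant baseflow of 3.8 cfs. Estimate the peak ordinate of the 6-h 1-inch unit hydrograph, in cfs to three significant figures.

U_p ≈ 14.1 cfs

Direct runoff: 0.0, 0.1, 0.7, 3.8, 4.3, 6.4, 9.1, 11.3, 7.2, 4.6, 2.9, 0.0 cfs; ΣQ_DR = 50.40 cfs, peak = 11.3 cfs.
Runoff depth d = ΣQ_DR·Δt / A = 50.40 × 21600 / (0.586 mi²) = 0.7996 in.
The 1-inch UH is the DRH scaled by (1 in)/d, so U_p = 11.3 × 1/0.7996 = 14.1 cfs.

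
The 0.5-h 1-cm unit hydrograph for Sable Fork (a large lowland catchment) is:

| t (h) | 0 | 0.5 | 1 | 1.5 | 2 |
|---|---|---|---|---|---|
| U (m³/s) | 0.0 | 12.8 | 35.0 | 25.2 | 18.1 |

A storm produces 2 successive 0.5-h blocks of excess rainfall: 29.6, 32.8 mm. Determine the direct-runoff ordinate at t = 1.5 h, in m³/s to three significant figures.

By discrete convolution, Q_j = Σ (P_i / 10 mm) · U_{j−i}.
At t = 1.5 h (j=3): Q = (29.6/10)·25.2 + (32.8/10)·35.0 = 189 m³/s.

Q ≈ 189 m³/s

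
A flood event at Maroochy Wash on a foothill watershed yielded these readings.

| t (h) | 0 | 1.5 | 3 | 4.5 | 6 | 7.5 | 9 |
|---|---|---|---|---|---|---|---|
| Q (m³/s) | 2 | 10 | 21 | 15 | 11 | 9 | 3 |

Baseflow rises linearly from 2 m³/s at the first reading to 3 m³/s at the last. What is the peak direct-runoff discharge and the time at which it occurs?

Subtracting baseflow gives direct-runoff ordinates: 0.00, 7.83, 18.67, 12.50, 8.33, 6.17, 0.00 m³/s.
The maximum is 18.67 m³/s, occurring at the reading for t = 3 h.

Q_p = 18.67 m³/s at t = 3 h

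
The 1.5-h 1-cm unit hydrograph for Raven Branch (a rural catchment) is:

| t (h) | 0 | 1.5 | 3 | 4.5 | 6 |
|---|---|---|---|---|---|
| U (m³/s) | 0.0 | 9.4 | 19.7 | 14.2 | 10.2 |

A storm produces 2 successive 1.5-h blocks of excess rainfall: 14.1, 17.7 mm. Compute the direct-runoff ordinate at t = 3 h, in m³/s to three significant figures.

By discrete convolution, Q_j = Σ (P_i / 10 mm) · U_{j−i}.
At t = 3 h (j=2): Q = (14.1/10)·19.7 + (17.7/10)·9.4 = 44.4 m³/s.

Q ≈ 44.4 m³/s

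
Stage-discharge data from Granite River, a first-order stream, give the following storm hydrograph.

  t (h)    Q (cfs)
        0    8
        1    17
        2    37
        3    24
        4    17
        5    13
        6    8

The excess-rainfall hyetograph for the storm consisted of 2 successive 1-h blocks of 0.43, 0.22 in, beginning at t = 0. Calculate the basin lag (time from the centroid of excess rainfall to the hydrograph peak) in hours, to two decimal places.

t_L ≈ 1.16 h

Centroid of excess rainfall: t_c = Σ P_i·t̄_i / ΣP_i = 0.8385 h (block centres at 0.5, 1.5 h).
Hydrograph peak occurs at t = 2 h, so basin lag t_L = 2 − 0.8385 = 1.16 h.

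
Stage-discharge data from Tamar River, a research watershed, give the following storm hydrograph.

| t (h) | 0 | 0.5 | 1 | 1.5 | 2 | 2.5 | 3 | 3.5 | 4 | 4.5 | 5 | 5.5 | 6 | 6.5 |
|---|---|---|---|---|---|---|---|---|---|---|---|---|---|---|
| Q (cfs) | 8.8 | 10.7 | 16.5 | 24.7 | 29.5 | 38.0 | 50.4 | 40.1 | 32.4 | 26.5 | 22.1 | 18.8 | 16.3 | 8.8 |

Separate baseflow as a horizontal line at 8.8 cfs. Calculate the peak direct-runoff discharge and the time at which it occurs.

Q_p = 41.6 cfs at t = 3 h

Subtracting baseflow gives direct-runoff ordinates: 0.0, 1.9, 7.7, 15.9, 20.7, 29.2, 41.6, 31.3, 23.6, 17.7, 13.3, 10.0, 7.5, 0.0 cfs.
The maximum is 41.6 cfs, occurring at the reading for t = 3 h.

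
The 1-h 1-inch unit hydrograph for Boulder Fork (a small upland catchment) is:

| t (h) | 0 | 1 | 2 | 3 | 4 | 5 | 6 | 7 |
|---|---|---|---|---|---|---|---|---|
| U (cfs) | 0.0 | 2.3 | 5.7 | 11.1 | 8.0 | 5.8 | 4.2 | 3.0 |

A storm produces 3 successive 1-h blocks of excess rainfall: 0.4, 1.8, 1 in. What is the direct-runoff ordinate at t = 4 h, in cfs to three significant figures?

By discrete convolution, Q_j = Σ (P_i / 1 in) · U_{j−i}.
At t = 4 h (j=4): Q = (0.4/1)·8.0 + (1.8/1)·11.1 + (1/1)·5.7 = 28.9 cfs.

Q ≈ 28.9 cfs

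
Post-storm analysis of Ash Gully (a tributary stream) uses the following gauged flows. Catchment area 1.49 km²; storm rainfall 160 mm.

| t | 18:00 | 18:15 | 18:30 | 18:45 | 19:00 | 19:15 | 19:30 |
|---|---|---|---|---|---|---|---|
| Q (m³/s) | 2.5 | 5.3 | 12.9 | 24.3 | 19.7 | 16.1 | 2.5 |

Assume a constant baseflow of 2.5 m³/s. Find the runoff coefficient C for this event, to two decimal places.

C ≈ 0.25

ΣQ_DR = 65.80 m³/s; V = ΣQ_DR·Δt = 59220 m³.
Runoff depth d = V / A = 39.74 mm.
C = d / P = 39.74 / 160 = 0.25.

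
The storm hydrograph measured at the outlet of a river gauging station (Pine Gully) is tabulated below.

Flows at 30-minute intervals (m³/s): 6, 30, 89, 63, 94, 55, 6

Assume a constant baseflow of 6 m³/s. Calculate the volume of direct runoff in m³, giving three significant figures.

V ≈ 5.42 × 10^5 m³

Direct-runoff ordinates (Q − Q_b): 0.0, 24.0, 83.0, 57.0, 88.0, 49.0, 0.0 m³/s.
ΣQ_DR = 301.0 m³/s.
With Δt = 0.5 h = 1800 s, V = ΣQ_DR · Δt = 301.0 × 1800 = 5.42 × 10^5 m³.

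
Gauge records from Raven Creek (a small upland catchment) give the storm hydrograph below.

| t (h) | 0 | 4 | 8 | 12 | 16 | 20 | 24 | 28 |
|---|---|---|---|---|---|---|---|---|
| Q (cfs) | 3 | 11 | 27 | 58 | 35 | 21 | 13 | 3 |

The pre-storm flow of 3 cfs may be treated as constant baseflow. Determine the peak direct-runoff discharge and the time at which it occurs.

Q_p = 55.0 cfs at t = 12 h

Subtracting baseflow gives direct-runoff ordinates: 0.0, 8.0, 24.0, 55.0, 32.0, 18.0, 10.0, 0.0 cfs.
The maximum is 55.0 cfs, occurring at the reading for t = 12 h.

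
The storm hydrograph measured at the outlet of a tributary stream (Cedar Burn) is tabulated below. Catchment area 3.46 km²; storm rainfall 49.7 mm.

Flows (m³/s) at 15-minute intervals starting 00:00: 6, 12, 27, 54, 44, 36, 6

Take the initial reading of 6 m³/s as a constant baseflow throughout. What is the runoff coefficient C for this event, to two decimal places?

C ≈ 0.75

ΣQ_DR = 143.0 m³/s; V = ΣQ_DR·Δt = 1.287 × 10^5 m³.
Runoff depth d = V / A = 37.20 mm.
C = d / P = 37.20 / 49.7 = 0.75.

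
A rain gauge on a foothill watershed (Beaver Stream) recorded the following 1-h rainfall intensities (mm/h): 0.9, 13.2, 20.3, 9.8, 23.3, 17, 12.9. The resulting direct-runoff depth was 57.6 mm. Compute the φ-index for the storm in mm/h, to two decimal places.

φ ≈ 6.48 mm/h

Only the 6 blocks with intensity above φ contribute runoff: 13.2, 20.3, 9.8, 23.3, 17, 12.9 mm/h.
Σ(I−φ)·Δt = d  ⇒  (13.2+20.3+9.8+23.3+17+12.9 − 6φ)·1 = 57.6
φ = (96.50 − 57.6/1) / 6 = 6.48 mm/h.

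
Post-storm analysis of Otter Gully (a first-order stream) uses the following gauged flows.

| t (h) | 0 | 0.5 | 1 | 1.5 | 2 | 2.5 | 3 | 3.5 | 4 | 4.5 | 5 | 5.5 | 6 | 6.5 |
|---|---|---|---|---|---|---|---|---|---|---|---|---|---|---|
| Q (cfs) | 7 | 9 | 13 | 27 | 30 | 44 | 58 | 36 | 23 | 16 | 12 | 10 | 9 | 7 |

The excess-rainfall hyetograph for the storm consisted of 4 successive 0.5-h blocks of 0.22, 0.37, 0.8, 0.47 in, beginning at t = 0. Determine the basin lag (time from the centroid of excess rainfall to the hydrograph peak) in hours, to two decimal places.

t_L ≈ 1.84 h

Centroid of excess rainfall: t_c = Σ P_i·t̄_i / ΣP_i = 1.1586 h (block centres at 0.25, 0.75, 1.25, 1.75 h).
Hydrograph peak occurs at t = 3 h, so basin lag t_L = 3 − 1.1586 = 1.84 h.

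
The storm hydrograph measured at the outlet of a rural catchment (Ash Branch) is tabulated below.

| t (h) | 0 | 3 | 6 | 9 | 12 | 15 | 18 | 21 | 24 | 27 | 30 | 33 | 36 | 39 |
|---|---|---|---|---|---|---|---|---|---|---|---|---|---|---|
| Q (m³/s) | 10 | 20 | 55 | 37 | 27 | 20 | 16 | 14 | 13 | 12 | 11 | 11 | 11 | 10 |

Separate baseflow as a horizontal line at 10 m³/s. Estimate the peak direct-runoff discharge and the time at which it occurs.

Q_p = 45.0 m³/s at t = 6 h

Subtracting baseflow gives direct-runoff ordinates: 0.0, 10.0, 45.0, 27.0, 17.0, 10.0, 6.0, 4.0, 3.0, 2.0, 1.0, 1.0, 1.0, 0.0 m³/s.
The maximum is 45.0 m³/s, occurring at the reading for t = 6 h.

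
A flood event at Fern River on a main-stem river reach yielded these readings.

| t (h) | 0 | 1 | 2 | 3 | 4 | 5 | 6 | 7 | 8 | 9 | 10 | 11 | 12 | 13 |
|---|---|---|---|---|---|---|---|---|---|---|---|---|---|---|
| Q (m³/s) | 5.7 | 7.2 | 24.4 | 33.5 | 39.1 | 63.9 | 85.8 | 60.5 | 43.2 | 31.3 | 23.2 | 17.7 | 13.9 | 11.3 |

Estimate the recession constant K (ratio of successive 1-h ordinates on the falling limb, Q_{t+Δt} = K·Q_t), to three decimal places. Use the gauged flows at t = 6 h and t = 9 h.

K ≈ 0.715

Using the recession-limb readings at t = 6 h and t = 9 h: Q falls from 85.8 to 31.3 m³/s over 3 intervals.
K = (Q₂/Q₁)^(1/3) = (31.3/85.8)^(1/3) = 0.715.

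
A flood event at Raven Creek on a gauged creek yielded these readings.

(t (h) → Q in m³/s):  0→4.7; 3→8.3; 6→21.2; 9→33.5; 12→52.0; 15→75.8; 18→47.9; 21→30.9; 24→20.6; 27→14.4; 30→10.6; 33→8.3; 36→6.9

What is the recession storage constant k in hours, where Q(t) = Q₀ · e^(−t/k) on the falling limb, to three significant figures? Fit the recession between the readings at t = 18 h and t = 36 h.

k ≈ 9.29 h

On the falling limb, Q drops from 47.9 to 6.9 m³/s between t = 18 h and t = 36 h (Δt = 18 h).
k = −Δt / ln(Q₂/Q₁) = −18 / ln(6.9/47.9) = 9.29 h.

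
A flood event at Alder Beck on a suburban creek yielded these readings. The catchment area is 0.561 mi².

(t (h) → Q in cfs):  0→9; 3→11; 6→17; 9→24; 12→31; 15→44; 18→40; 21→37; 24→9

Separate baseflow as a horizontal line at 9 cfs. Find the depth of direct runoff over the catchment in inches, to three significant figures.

d ≈ 1.17 in

Direct runoff: 0.0, 2.0, 8.0, 15.0, 22.0, 35.0, 31.0, 28.0, 0.0 cfs; ΣQ_DR = 141.0 cfs.
V = ΣQ_DR · Δt = 141.0 × 10800 s = 1.523 × 10^6 ft³.
Over A = 0.561 mi², depth = V / A = 1.17 in.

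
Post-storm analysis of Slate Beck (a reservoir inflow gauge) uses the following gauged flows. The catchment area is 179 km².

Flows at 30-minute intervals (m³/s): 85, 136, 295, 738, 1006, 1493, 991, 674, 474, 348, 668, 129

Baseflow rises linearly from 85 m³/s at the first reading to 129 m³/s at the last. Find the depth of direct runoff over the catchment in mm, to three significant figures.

d ≈ 57.9 mm

Direct runoff: 0.00, 47.00, 202.00, 641.00, 905.00, 1388.00, 882.00, 561.00, 357.00, 227.00, 543.00, 0.00 m³/s; ΣQ_DR = 5753 m³/s.
V = ΣQ_DR · Δt = 5753 × 1800 s = 1.036 × 10^7 m³.
Over A = 179 km², depth = V / A = 57.9 mm.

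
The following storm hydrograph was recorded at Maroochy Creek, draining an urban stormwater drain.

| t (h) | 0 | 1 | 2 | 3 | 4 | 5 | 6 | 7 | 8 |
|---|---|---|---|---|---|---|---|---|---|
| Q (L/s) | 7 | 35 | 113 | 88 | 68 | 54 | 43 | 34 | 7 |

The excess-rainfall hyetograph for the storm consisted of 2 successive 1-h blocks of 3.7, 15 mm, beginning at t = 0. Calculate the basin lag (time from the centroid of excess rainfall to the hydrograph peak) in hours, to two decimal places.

Centroid of excess rainfall: t_c = Σ P_i·t̄_i / ΣP_i = 1.3021 h (block centres at 0.5, 1.5 h).
Hydrograph peak occurs at t = 2 h, so basin lag t_L = 2 − 1.3021 = 0.70 h.

t_L ≈ 0.70 h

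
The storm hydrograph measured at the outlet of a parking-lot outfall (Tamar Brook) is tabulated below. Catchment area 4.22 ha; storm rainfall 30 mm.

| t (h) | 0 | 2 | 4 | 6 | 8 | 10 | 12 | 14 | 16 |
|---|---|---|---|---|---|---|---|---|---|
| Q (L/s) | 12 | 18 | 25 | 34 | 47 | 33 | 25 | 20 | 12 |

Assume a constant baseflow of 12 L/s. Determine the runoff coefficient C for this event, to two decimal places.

C ≈ 0.67

ΣQ_DR = 118.0 L/s; V = ΣQ_DR·Δt = 8.496 × 10^5 L.
Runoff depth d = V / A = 20.13 mm.
C = d / P = 20.13 / 30 = 0.67.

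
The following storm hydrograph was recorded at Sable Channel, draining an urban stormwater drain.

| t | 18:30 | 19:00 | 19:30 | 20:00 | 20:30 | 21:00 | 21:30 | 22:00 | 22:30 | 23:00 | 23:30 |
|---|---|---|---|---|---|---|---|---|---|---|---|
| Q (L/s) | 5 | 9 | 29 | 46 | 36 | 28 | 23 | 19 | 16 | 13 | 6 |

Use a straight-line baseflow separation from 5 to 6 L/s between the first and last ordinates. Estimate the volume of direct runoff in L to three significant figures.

Direct-runoff ordinates (Q − Q_b): 0.00, 3.90, 23.80, 40.70, 30.60, 22.50, 17.40, 13.30, 10.20, 7.10, 0.00 L/s.
ΣQ_DR = 169.5 L/s.
With Δt = 0.5 h = 1800 s, V = ΣQ_DR · Δt = 169.5 × 1800 = 3.05 × 10^5 L.

V ≈ 3.05 × 10^5 L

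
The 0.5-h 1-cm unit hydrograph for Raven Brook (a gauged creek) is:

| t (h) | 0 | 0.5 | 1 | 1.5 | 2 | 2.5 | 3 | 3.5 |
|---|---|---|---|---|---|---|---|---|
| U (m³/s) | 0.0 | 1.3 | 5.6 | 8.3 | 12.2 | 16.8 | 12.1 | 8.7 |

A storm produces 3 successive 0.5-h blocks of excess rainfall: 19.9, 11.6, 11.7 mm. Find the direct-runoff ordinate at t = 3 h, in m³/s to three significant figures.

By discrete convolution, Q_j = Σ (P_i / 10 mm) · U_{j−i}.
At t = 3 h (j=6): Q = (19.9/10)·12.1 + (11.6/10)·16.8 + (11.7/10)·12.2 = 57.8 m³/s.

Q ≈ 57.8 m³/s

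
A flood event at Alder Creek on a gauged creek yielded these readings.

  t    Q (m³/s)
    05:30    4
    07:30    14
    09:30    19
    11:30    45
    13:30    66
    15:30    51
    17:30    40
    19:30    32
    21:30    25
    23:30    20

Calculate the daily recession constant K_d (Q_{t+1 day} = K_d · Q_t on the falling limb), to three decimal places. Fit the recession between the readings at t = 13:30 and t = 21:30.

Between t = 13:30 and t = 21:30 the flow falls from 66 to 25 m³/s over 4×2 h = 8 h.
Per-interval ratio K = (25/66)^(1/4) = 0.7845; K_d = K^(24/2) = 0.054.

K_d ≈ 0.054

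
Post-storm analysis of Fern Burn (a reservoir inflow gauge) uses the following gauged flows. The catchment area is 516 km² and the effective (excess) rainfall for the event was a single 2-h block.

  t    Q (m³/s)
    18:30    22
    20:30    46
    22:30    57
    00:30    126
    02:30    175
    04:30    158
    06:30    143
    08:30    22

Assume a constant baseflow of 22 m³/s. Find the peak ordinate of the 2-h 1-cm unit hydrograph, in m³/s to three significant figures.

U_p ≈ 191 m³/s

Direct runoff: 0.0, 24.0, 35.0, 104.0, 153.0, 136.0, 121.0, 0.0 m³/s; ΣQ_DR = 573.0 m³/s, peak = 153.0 m³/s.
Runoff depth d = ΣQ_DR·Δt / A = 573.0 × 7200 / (516 km²) = 7.995 mm.
The 1-cm UH is the DRH scaled by (10 mm)/d, so U_p = 153.0 × 10/7.995 = 191 m³/s.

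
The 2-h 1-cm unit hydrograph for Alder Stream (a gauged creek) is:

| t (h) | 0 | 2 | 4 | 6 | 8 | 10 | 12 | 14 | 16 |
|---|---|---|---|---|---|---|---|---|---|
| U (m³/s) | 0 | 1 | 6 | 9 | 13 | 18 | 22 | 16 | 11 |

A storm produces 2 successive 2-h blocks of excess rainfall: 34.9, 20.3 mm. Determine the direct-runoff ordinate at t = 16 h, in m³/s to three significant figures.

Q ≈ 70.9 m³/s

By discrete convolution, Q_j = Σ (P_i / 10 mm) · U_{j−i}.
At t = 16 h (j=8): Q = (34.9/10)·11 + (20.3/10)·16 = 70.9 m³/s.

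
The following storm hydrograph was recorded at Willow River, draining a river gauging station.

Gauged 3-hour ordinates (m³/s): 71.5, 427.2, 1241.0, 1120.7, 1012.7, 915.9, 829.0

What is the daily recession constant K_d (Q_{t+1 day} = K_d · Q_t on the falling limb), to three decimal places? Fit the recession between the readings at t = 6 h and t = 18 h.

Between t = 6 h and t = 18 h the flow falls from 1241.0 to 829.0 m³/s over 4×3 h = 12 h.
Per-interval ratio K = (829.0/1241.0)^(1/4) = 0.9041; K_d = K^(24/3) = 0.446.

K_d ≈ 0.446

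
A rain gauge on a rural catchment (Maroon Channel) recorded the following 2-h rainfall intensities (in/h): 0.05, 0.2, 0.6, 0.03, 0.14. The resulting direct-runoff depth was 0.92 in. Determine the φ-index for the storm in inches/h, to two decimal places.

Only the 2 blocks with intensity above φ contribute runoff: 0.2, 0.6 in/h.
Σ(I−φ)·Δt = d  ⇒  (0.2+0.6 − 2φ)·2 = 0.92
φ = (0.8000 − 0.92/2) / 2 = 0.17 in/h.

φ ≈ 0.17 in/h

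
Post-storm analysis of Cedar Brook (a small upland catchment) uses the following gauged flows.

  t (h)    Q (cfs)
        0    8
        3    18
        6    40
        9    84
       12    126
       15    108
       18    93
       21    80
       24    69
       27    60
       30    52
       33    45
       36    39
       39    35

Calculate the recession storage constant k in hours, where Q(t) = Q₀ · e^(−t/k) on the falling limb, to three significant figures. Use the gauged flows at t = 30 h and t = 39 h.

On the falling limb, Q drops from 52 to 35 cfs between t = 30 h and t = 39 h (Δt = 9 h).
k = −Δt / ln(Q₂/Q₁) = −9 / ln(35/52) = 22.7 h.

k ≈ 22.7 h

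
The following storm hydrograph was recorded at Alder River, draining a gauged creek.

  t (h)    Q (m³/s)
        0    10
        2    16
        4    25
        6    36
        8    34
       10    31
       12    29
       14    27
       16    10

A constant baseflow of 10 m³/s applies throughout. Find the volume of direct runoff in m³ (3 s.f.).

Direct-runoff ordinates (Q − Q_b): 0.0, 6.0, 15.0, 26.0, 24.0, 21.0, 19.0, 17.0, 0.0 m³/s.
ΣQ_DR = 128.0 m³/s.
With Δt = 2 h = 7200 s, V = ΣQ_DR · Δt = 128.0 × 7200 = 9.22 × 10^5 m³.

V ≈ 9.22 × 10^5 m³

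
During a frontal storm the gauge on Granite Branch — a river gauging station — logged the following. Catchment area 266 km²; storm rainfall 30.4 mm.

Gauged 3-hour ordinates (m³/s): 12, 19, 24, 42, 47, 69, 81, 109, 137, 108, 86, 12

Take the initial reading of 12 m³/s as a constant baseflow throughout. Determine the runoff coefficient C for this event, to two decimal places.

ΣQ_DR = 602.0 m³/s; V = ΣQ_DR·Δt = 6.502 × 10^6 m³.
Runoff depth d = V / A = 24.44 mm.
C = d / P = 24.44 / 30.4 = 0.80.

C ≈ 0.80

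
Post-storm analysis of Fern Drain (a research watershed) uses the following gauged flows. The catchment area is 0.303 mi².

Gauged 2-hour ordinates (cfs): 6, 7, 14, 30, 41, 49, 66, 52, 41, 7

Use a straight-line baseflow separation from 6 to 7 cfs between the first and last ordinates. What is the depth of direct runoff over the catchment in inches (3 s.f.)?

Direct runoff: 0.00, 0.89, 7.78, 23.67, 34.56, 42.44, 59.33, 45.22, 34.11, 0.00 cfs; ΣQ_DR = 248.0 cfs.
V = ΣQ_DR · Δt = 248.0 × 7200 s = 1.786 × 10^6 ft³.
Over A = 0.303 mi², depth = V / A = 2.54 in.

d ≈ 2.54 in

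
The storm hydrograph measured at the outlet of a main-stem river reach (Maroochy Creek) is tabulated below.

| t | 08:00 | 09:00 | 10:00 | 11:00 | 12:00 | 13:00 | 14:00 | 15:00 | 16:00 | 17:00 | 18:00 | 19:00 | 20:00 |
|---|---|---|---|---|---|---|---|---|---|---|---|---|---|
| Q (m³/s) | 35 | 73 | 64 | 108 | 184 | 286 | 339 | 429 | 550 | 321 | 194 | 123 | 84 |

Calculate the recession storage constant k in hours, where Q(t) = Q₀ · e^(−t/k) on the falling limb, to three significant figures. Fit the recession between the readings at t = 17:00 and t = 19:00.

k ≈ 2.08 h

On the falling limb, Q drops from 321 to 123 m³/s between t = 17:00 and t = 19:00 (Δt = 2 h).
k = −Δt / ln(Q₂/Q₁) = −2 / ln(123/321) = 2.08 h.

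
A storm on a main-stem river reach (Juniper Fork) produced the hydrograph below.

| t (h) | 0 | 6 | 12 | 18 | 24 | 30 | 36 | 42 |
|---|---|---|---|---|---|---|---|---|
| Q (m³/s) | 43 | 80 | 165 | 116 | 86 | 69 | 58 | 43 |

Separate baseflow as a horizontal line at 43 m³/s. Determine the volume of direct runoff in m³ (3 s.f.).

Direct-runoff ordinates (Q − Q_b): 0.0, 37.0, 122.0, 73.0, 43.0, 26.0, 15.0, 0.0 m³/s.
ΣQ_DR = 316.0 m³/s.
With Δt = 6 h = 21600 s, V = ΣQ_DR · Δt = 316.0 × 21600 = 6.83 × 10^6 m³.

V ≈ 6.83 × 10^6 m³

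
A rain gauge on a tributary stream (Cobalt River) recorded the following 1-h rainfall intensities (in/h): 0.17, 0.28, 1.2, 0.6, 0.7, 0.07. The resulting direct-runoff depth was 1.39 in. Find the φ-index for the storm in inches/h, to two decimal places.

φ ≈ 0.37 in/h

Only the 3 blocks with intensity above φ contribute runoff: 1.2, 0.6, 0.7 in/h.
Σ(I−φ)·Δt = d  ⇒  (1.2+0.6+0.7 − 3φ)·1 = 1.39
φ = (2.500 − 1.39/1) / 3 = 0.37 in/h.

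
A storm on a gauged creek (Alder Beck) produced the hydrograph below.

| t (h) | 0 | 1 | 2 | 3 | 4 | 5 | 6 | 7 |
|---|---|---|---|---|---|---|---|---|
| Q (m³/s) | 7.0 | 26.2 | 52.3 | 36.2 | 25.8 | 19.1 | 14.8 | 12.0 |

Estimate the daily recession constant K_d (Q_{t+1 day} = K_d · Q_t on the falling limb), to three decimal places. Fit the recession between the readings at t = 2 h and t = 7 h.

Between t = 2 h and t = 7 h the flow falls from 52.3 to 12.0 m³/s over 5×1 h = 5 h.
Per-interval ratio K = (12.0/52.3)^(1/5) = 0.7450; K_d = K^(24/1) = 0.001.

K_d ≈ 0.001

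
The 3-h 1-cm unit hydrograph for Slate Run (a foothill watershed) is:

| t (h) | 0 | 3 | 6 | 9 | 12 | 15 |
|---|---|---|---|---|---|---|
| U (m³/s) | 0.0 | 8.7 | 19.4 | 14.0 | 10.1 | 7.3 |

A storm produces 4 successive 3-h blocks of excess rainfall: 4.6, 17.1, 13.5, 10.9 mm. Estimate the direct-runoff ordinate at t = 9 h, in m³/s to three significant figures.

Q ≈ 51.4 m³/s

By discrete convolution, Q_j = Σ (P_i / 10 mm) · U_{j−i}.
At t = 9 h (j=3): Q = (4.6/10)·14.0 + (17.1/10)·19.4 + (13.5/10)·8.7 + (10.9/10)·0.0 = 51.4 m³/s.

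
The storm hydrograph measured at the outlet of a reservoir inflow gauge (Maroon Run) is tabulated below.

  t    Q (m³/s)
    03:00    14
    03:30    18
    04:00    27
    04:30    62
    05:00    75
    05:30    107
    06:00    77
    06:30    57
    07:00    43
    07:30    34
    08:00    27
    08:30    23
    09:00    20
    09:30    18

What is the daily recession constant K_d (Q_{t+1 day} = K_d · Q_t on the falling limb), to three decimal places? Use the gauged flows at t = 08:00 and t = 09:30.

K_d ≈ 0.002

Between t = 08:00 and t = 09:30 the flow falls from 27 to 18 m³/s over 3×0.5 h = 1.5 h.
Per-interval ratio K = (18/27)^(1/3) = 0.8736; K_d = K^(24/0.5) = 0.002.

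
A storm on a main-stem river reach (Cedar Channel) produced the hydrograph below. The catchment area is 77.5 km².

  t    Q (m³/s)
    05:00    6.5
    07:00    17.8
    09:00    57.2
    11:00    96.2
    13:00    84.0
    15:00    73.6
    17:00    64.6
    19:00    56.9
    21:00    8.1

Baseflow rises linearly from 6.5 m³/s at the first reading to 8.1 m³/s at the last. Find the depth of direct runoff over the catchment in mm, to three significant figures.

d ≈ 37.1 mm

Direct runoff: 0.00, 11.10, 50.30, 89.10, 76.70, 66.10, 56.90, 49.00, 0.00 m³/s; ΣQ_DR = 399.2 m³/s.
V = ΣQ_DR · Δt = 399.2 × 7200 s = 2.874 × 10^6 m³.
Over A = 77.5 km², depth = V / A = 37.1 mm.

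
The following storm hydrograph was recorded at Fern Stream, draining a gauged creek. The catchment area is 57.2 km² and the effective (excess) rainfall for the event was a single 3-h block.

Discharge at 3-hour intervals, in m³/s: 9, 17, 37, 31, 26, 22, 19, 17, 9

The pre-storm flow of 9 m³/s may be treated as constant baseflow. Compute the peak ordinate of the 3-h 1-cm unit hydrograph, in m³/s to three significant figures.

U_p ≈ 14.0 m³/s

Direct runoff: 0.0, 8.0, 28.0, 22.0, 17.0, 13.0, 10.0, 8.0, 0.0 m³/s; ΣQ_DR = 106.0 m³/s, peak = 28.0 m³/s.
Runoff depth d = ΣQ_DR·Δt / A = 106.0 × 10800 / (57.2 km²) = 20.01 mm.
The 1-cm UH is the DRH scaled by (10 mm)/d, so U_p = 28.0 × 10/20.01 = 14.0 m³/s.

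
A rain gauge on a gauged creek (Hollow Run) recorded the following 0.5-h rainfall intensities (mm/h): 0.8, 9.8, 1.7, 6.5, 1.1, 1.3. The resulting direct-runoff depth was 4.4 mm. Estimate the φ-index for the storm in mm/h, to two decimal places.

φ ≈ 3.75 mm/h

Only the 2 blocks with intensity above φ contribute runoff: 9.8, 6.5 mm/h.
Σ(I−φ)·Δt = d  ⇒  (9.8+6.5 − 2φ)·0.5 = 4.4
φ = (16.30 − 4.4/0.5) / 2 = 3.75 mm/h.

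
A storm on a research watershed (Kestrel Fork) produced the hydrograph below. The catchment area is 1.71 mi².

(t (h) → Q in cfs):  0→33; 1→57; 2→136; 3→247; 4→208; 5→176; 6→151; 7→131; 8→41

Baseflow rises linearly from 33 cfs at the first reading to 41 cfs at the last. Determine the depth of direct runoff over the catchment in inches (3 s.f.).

Direct runoff: 0.00, 23.00, 101.00, 211.00, 171.00, 138.00, 112.00, 91.00, 0.00 cfs; ΣQ_DR = 847.0 cfs.
V = ΣQ_DR · Δt = 847.0 × 3600 s = 3.049 × 10^6 ft³.
Over A = 1.71 mi², depth = V / A = 0.768 in.

d ≈ 0.768 in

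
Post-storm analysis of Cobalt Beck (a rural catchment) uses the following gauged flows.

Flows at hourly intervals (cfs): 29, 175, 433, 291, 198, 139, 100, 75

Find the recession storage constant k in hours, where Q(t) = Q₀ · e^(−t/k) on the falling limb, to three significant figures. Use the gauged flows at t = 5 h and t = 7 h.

k ≈ 3.24 h

On the falling limb, Q drops from 139 to 75 cfs between t = 5 h and t = 7 h (Δt = 2 h).
k = −Δt / ln(Q₂/Q₁) = −2 / ln(75/139) = 3.24 h.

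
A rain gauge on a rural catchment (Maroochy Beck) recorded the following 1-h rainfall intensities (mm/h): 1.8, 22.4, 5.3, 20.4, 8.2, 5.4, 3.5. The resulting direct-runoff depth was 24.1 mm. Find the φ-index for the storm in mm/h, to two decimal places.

φ ≈ 9.35 mm/h

Only the 2 blocks with intensity above φ contribute runoff: 22.4, 20.4 mm/h.
Σ(I−φ)·Δt = d  ⇒  (22.4+20.4 − 2φ)·1 = 24.1
φ = (42.80 − 24.1/1) / 2 = 9.35 mm/h.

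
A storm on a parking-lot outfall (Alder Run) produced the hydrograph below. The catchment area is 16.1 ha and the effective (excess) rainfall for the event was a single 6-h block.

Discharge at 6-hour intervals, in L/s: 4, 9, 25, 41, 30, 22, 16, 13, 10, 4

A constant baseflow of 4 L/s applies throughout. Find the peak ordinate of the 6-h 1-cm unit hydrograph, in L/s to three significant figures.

Direct runoff: 0.0, 5.0, 21.0, 37.0, 26.0, 18.0, 12.0, 9.0, 6.0, 0.0 L/s; ΣQ_DR = 134.0 L/s, peak = 37.0 L/s.
Runoff depth d = ΣQ_DR·Δt / A = 134.0 × 21600 / (16.1 ha) = 17.98 mm.
The 1-cm UH is the DRH scaled by (10 mm)/d, so U_p = 37.0 × 10/17.98 = 20.6 L/s.

U_p ≈ 20.6 L/s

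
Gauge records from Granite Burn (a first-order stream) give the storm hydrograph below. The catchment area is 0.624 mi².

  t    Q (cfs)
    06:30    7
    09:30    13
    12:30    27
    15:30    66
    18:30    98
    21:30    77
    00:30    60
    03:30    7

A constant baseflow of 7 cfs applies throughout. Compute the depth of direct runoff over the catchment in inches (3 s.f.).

d ≈ 2.23 in

Direct runoff: 0.0, 6.0, 20.0, 59.0, 91.0, 70.0, 53.0, 0.0 cfs; ΣQ_DR = 299.0 cfs.
V = ΣQ_DR · Δt = 299.0 × 10800 s = 3.229 × 10^6 ft³.
Over A = 0.624 mi², depth = V / A = 2.23 in.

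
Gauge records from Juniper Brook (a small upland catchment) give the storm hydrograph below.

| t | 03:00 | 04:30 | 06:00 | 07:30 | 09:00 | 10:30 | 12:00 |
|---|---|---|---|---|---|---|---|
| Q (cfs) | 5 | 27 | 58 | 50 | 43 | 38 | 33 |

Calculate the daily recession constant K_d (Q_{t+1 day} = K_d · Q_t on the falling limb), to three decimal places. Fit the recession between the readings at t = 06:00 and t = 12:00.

K_d ≈ 0.105

Between t = 06:00 and t = 12:00 the flow falls from 58 to 33 cfs over 4×1.5 h = 6 h.
Per-interval ratio K = (33/58)^(1/4) = 0.8685; K_d = K^(24/1.5) = 0.105.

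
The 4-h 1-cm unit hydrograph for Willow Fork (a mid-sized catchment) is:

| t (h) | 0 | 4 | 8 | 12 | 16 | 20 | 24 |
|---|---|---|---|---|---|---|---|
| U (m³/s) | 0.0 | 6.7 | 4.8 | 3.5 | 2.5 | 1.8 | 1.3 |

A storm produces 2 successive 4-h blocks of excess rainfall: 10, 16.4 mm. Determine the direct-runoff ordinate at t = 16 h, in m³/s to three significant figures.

Q ≈ 8.24 m³/s

By discrete convolution, Q_j = Σ (P_i / 10 mm) · U_{j−i}.
At t = 16 h (j=4): Q = (10/10)·2.5 + (16.4/10)·3.5 = 8.24 m³/s.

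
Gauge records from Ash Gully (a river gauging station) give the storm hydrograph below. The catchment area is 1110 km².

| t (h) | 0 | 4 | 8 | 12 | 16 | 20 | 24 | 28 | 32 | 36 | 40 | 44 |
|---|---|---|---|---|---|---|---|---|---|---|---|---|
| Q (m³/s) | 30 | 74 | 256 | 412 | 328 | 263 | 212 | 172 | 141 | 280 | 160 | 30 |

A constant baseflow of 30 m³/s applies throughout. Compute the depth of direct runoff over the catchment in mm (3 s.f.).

d ≈ 25.9 mm

Direct runoff: 0.0, 44.0, 226.0, 382.0, 298.0, 233.0, 182.0, 142.0, 111.0, 250.0, 130.0, 0.0 m³/s; ΣQ_DR = 1998 m³/s.
V = ΣQ_DR · Δt = 1998 × 14400 s = 2.877 × 10^7 m³.
Over A = 1110 km², depth = V / A = 25.9 mm.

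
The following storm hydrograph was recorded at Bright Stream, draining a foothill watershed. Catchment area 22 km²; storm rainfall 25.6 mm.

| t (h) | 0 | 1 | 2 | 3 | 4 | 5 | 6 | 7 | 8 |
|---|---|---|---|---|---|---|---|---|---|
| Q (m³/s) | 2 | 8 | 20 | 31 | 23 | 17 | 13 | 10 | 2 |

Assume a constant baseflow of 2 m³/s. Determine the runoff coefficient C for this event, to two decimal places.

C ≈ 0.69

ΣQ_DR = 108.0 m³/s; V = ΣQ_DR·Δt = 3.888 × 10^5 m³.
Runoff depth d = V / A = 17.67 mm.
C = d / P = 17.67 / 25.6 = 0.69.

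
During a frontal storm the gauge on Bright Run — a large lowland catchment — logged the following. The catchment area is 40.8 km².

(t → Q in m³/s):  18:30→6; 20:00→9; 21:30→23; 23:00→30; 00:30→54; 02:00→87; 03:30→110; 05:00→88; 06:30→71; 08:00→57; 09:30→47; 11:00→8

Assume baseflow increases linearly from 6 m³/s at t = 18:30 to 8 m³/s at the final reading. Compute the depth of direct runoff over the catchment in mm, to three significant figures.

Direct runoff: 0.00, 2.82, 16.64, 23.45, 47.27, 80.09, 102.91, 80.73, 63.55, 49.36, 39.18, 0.00 m³/s; ΣQ_DR = 506.0 m³/s.
V = ΣQ_DR · Δt = 506.0 × 5400 s = 2.732 × 10^6 m³.
Over A = 40.8 km², depth = V / A = 67.0 mm.

d ≈ 67.0 mm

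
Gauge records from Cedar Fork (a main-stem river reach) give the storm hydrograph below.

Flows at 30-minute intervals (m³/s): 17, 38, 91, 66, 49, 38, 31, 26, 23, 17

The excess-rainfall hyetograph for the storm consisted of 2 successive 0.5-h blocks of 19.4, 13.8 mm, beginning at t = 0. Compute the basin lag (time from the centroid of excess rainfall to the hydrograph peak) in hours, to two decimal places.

t_L ≈ 0.54 h

Centroid of excess rainfall: t_c = Σ P_i·t̄_i / ΣP_i = 0.4578 h (block centres at 0.25, 0.75 h).
Hydrograph peak occurs at t = 1 h, so basin lag t_L = 1 − 0.4578 = 0.54 h.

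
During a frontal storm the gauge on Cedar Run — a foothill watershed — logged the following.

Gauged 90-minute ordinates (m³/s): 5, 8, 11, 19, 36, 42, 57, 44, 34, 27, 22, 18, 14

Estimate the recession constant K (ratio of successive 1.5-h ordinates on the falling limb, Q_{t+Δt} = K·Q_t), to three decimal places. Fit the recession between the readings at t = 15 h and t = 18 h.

Using the recession-limb readings at t = 15 h and t = 18 h: Q falls from 22 to 14 m³/s over 2 intervals.
K = (Q₂/Q₁)^(1/2) = (14/22)^(1/2) = 0.798.

K ≈ 0.798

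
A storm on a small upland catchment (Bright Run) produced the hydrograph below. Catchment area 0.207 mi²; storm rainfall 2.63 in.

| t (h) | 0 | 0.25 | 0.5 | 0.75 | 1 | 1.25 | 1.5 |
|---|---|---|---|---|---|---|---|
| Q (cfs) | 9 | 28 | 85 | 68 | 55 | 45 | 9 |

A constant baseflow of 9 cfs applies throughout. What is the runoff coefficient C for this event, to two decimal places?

ΣQ_DR = 236.0 cfs; V = ΣQ_DR·Δt = 2.124 × 10^5 ft³.
Runoff depth d = V / A = 0.4417 in.
C = d / P = 0.4417 / 2.63 = 0.17.

C ≈ 0.17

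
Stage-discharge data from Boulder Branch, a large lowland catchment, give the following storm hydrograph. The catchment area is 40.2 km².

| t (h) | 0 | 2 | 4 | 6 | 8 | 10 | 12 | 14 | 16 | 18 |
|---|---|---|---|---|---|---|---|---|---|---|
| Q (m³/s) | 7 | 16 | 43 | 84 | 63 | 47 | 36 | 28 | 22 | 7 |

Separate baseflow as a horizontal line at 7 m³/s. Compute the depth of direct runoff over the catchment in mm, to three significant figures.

d ≈ 50.7 mm

Direct runoff: 0.0, 9.0, 36.0, 77.0, 56.0, 40.0, 29.0, 21.0, 15.0, 0.0 m³/s; ΣQ_DR = 283.0 m³/s.
V = ΣQ_DR · Δt = 283.0 × 7200 s = 2.038 × 10^6 m³.
Over A = 40.2 km², depth = V / A = 50.7 mm.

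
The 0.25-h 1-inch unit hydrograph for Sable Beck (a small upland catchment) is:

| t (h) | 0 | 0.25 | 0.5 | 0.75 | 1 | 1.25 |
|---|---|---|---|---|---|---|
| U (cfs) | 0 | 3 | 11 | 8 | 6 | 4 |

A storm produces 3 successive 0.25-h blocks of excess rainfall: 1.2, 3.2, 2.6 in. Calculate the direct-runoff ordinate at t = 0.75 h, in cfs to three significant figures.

Q ≈ 52.6 cfs

By discrete convolution, Q_j = Σ (P_i / 1 in) · U_{j−i}.
At t = 0.75 h (j=3): Q = (1.2/1)·8 + (3.2/1)·11 + (2.6/1)·3 = 52.6 cfs.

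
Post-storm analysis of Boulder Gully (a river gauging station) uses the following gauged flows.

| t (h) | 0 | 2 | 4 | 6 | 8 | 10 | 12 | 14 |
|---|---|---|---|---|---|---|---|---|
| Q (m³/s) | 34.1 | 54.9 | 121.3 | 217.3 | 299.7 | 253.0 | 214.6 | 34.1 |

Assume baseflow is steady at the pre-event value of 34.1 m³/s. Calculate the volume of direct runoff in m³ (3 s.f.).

V ≈ 6.88 × 10^6 m³

Direct-runoff ordinates (Q − Q_b): 0.0, 20.8, 87.2, 183.2, 265.6, 218.9, 180.5, 0.0 m³/s.
ΣQ_DR = 956.2 m³/s.
With Δt = 2 h = 7200 s, V = ΣQ_DR · Δt = 956.2 × 7200 = 6.88 × 10^6 m³.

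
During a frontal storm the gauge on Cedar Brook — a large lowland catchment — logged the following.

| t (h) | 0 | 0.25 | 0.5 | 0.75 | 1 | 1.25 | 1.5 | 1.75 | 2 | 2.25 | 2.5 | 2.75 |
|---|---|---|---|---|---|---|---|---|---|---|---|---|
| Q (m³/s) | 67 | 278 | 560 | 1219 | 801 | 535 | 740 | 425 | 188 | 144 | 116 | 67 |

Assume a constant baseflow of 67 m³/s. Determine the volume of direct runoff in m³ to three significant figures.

V ≈ 3.90 × 10^6 m³

Direct-runoff ordinates (Q − Q_b): 0.0, 211.0, 493.0, 1152.0, 734.0, 468.0, 673.0, 358.0, 121.0, 77.0, 49.0, 0.0 m³/s.
ΣQ_DR = 4336 m³/s.
With Δt = 0.25 h = 900 s, V = ΣQ_DR · Δt = 4336 × 900 = 3.90 × 10^6 m³.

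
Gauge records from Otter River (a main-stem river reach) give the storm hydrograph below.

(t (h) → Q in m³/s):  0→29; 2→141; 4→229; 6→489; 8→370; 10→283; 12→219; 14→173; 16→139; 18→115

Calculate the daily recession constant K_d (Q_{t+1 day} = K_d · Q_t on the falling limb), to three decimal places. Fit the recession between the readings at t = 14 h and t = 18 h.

Between t = 14 h and t = 18 h the flow falls from 173 to 115 m³/s over 2×2 h = 4 h.
Per-interval ratio K = (115/173)^(1/2) = 0.8153; K_d = K^(24/2) = 0.086.

K_d ≈ 0.086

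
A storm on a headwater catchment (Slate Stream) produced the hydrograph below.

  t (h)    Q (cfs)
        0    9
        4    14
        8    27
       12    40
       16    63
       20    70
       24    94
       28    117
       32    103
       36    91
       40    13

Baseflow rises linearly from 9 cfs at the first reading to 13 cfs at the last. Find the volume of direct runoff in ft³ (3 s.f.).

Direct-runoff ordinates (Q − Q_b): 0.00, 4.60, 17.20, 29.80, 52.40, 59.00, 82.60, 105.20, 90.80, 78.40, 0.00 cfs.
ΣQ_DR = 520.0 cfs.
With Δt = 4 h = 14400 s, V = ΣQ_DR · Δt = 520.0 × 14400 = 7.49 × 10^6 ft³.

V ≈ 7.49 × 10^6 ft³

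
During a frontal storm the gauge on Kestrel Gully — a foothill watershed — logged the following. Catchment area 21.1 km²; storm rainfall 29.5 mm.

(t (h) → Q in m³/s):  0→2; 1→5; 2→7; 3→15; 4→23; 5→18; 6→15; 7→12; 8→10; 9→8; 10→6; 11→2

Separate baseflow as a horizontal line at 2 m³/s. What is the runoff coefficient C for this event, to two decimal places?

C ≈ 0.57

ΣQ_DR = 99.00 m³/s; V = ΣQ_DR·Δt = 3.564 × 10^5 m³.
Runoff depth d = V / A = 16.89 mm.
C = d / P = 16.89 / 29.5 = 0.57.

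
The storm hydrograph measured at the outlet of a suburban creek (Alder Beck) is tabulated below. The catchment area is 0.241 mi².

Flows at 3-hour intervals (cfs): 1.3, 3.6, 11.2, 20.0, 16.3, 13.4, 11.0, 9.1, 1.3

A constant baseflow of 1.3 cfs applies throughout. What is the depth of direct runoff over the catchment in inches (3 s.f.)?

d ≈ 1.46 in

Direct runoff: 0.0, 2.3, 9.9, 18.7, 15.0, 12.1, 9.7, 7.8, 0.0 cfs; ΣQ_DR = 75.50 cfs.
V = ΣQ_DR · Δt = 75.50 × 10800 s = 8.154 × 10^5 ft³.
Over A = 0.241 mi², depth = V / A = 1.46 in.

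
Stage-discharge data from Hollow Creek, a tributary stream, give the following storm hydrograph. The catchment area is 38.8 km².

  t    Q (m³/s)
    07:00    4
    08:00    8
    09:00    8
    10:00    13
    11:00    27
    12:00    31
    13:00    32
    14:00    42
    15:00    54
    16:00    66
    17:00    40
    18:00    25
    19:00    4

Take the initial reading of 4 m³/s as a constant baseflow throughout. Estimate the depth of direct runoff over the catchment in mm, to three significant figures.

d ≈ 28.0 mm

Direct runoff: 0.0, 4.0, 4.0, 9.0, 23.0, 27.0, 28.0, 38.0, 50.0, 62.0, 36.0, 21.0, 0.0 m³/s; ΣQ_DR = 302.0 m³/s.
V = ΣQ_DR · Δt = 302.0 × 3600 s = 1.087 × 10^6 m³.
Over A = 38.8 km², depth = V / A = 28.0 mm.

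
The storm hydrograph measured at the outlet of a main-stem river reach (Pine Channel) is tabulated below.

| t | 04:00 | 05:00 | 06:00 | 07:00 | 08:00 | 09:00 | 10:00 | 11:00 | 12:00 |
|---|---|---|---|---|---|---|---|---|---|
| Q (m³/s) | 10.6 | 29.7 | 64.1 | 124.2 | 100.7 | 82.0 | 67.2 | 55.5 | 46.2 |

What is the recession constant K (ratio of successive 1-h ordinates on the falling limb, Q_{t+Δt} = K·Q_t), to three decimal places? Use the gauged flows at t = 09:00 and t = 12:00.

Using the recession-limb readings at t = 09:00 and t = 12:00: Q falls from 82.0 to 46.2 m³/s over 3 intervals.
K = (Q₂/Q₁)^(1/3) = (46.2/82.0)^(1/3) = 0.826.

K ≈ 0.826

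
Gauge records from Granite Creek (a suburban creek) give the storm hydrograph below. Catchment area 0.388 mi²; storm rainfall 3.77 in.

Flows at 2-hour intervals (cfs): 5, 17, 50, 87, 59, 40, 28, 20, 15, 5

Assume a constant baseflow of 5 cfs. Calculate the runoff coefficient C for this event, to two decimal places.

ΣQ_DR = 276.0 cfs; V = ΣQ_DR·Δt = 1.987 × 10^6 ft³.
Runoff depth d = V / A = 2.205 in.
C = d / P = 2.205 / 3.77 = 0.58.

C ≈ 0.58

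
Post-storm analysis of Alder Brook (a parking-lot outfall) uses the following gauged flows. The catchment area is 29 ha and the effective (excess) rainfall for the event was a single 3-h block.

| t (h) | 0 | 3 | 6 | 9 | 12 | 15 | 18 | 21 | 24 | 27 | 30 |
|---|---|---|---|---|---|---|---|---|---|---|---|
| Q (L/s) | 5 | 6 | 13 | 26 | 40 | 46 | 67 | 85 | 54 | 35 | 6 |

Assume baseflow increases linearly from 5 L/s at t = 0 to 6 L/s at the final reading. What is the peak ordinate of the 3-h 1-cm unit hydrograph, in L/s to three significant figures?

U_p ≈ 66.0 L/s

Direct runoff: 0.00, 0.90, 7.80, 20.70, 34.60, 40.50, 61.40, 79.30, 48.20, 29.10, 0.00 L/s; ΣQ_DR = 322.5 L/s, peak = 79.30 L/s.
Runoff depth d = ΣQ_DR·Δt / A = 322.5 × 10800 / (29 ha) = 12.01 mm.
The 1-cm UH is the DRH scaled by (10 mm)/d, so U_p = 79.30 × 10/12.01 = 66.0 L/s.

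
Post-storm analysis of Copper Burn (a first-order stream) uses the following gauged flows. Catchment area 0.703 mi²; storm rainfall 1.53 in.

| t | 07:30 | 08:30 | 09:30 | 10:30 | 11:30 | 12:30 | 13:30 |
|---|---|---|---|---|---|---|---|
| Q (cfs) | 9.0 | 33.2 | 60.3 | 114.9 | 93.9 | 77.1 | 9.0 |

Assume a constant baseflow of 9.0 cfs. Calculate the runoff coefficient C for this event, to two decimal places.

ΣQ_DR = 334.4 cfs; V = ΣQ_DR·Δt = 1.204 × 10^6 ft³.
Runoff depth d = V / A = 0.7371 in.
C = d / P = 0.7371 / 1.53 = 0.48.

C ≈ 0.48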